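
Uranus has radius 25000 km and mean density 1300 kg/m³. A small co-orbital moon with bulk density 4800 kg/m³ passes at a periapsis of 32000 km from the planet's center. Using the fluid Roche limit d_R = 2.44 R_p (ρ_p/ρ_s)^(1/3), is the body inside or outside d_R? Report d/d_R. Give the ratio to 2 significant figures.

inside; d/d_R ≈ 0.81

d_R = 2.44 × (25000 km) × (1300/4800)^(1/3) = 39470 km
d/d_R = (32000) / (39470) = 0.81
Since d/d_R < 1, the body is inside the Roche limit.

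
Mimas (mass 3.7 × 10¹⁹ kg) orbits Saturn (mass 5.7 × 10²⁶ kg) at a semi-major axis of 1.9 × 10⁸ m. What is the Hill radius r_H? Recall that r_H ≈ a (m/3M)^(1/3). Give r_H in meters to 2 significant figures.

r_H ≈ a (m/3M)^(1/3)
    = (1.9 × 10⁸) × (3.7 × 10¹⁹ / (3 × 5.7 × 10²⁶))^(1/3)
    = 5.3 × 10⁵ m

5.3 × 10⁵ m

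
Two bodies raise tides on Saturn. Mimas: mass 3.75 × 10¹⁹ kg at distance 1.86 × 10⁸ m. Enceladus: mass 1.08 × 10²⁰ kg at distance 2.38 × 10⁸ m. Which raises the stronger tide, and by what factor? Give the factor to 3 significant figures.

Tidal stretch scales as M/d³; compute that for each body.
Mimas: (3.75 × 10¹⁹) / (1.86 × 10⁸)³ = 5.828 × 10⁻⁶
Enceladus: (1.08 × 10²⁰) / (2.38 × 10⁸)³ = 8.011 × 10⁻⁶
Ratio (larger/smaller) = 1.37

Enceladus, by a factor of ≈ 1.37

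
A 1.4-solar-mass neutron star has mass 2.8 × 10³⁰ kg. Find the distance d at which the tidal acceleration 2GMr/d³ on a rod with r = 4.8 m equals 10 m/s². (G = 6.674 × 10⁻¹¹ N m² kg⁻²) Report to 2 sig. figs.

5.6 × 10⁶ m

2GMr/d³ = a_tidal  ⇒  d = (2GMr / a_tidal)^(1/3)
d = (2 × 6.674×10⁻¹¹ × (2.8 × 10³⁰) × (4.8) / (10))^(1/3)
  = 5.6 × 10⁶ m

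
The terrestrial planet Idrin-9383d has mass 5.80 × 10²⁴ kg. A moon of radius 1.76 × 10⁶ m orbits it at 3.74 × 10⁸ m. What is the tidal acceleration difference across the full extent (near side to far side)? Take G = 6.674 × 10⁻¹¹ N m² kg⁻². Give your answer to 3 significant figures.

5.21 × 10⁻⁵ m/s²

Δa = 4GMr/d³
   = 4 × (6.674 × 10⁻¹¹) × (5.80 × 10²⁴) × (1.76 × 10⁶) / (3.74 × 10⁸)³
   = 5.21 × 10⁻⁵ m/s²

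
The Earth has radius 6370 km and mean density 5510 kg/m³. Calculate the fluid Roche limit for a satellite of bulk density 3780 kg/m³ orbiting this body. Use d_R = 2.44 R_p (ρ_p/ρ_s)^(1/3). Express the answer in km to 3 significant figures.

17600 km

d_R = 2.44 × 6370 km × (5510/3780)^(1/3)
    = 17600 km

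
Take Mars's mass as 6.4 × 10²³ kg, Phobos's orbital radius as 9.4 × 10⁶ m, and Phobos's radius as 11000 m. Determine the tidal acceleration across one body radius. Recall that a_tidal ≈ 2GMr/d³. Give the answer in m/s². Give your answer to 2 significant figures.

1.1 × 10⁻³ m/s²

a_tidal = 2GMr/d³
        = 2 × (6.674 × 10⁻¹¹) × (6.4 × 10²³) × (11000) / (9.4 × 10⁶)³
        = 1.1 × 10⁻³ m/s²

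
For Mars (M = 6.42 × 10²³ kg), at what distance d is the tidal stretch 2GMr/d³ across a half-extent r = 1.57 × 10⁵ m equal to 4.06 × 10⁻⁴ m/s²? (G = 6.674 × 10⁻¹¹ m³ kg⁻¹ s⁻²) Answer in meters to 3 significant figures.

2GMr/d³ = a_tidal  ⇒  d = (2GMr / a_tidal)^(1/3)
d = (2 × 6.674×10⁻¹¹ × (6.42 × 10²³) × (1.57 × 10⁵) / (4.06 × 10⁻⁴))^(1/3)
  = 3.21 × 10⁷ m

3.21 × 10⁷ m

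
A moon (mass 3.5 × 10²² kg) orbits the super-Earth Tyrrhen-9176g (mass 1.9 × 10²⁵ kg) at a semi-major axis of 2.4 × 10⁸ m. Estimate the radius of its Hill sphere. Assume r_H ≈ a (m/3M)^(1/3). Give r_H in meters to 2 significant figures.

r_H ≈ a (m/3M)^(1/3)
    = (2.4 × 10⁸) × (3.5 × 10²² / (3 × 1.9 × 10²⁵))^(1/3)
    = 2.0 × 10⁷ m

2.0 × 10⁷ m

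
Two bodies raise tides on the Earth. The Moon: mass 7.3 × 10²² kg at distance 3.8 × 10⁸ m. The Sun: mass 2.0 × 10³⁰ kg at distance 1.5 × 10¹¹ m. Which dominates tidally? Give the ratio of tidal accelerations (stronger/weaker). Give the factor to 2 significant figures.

The tide-raising term goes as M/d³ (the gradient of a 1/d² field).
The Moon: (7.3 × 10²²) / (3.8 × 10⁸)³ = 1.330 × 10⁻³
The Sun: (2.0 × 10³⁰) / (1.5 × 10¹¹)³ = 5.926 × 10⁻⁴
Ratio (larger/smaller) = 2.2

The Moon, by a factor of ≈ 2.2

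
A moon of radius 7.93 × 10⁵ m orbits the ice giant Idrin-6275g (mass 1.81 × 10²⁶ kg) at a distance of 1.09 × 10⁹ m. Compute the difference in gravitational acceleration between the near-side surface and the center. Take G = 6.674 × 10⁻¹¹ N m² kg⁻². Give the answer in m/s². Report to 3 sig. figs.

Δg = 2GMr/d³
   = 2 × (6.674 × 10⁻¹¹) × (1.81 × 10²⁶) × (7.93 × 10⁵) / (1.09 × 10⁹)³
   = 1.48 × 10⁻⁵ m/s²

1.48 × 10⁻⁵ m/s²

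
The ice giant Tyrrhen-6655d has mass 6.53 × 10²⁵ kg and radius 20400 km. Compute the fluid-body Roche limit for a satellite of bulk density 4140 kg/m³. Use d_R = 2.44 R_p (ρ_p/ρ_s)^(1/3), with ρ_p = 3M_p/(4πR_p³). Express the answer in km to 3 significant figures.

38000 km

ρ_p = 3M_p/(4πR_p³) = 3 × (6.53 × 10²⁵) / (4π × (2.04 × 10⁷ m)³) = 1840 kg/m³
d_R = 2.44 × 20400 km × (1840/4140)^(1/3)
    = 38000 km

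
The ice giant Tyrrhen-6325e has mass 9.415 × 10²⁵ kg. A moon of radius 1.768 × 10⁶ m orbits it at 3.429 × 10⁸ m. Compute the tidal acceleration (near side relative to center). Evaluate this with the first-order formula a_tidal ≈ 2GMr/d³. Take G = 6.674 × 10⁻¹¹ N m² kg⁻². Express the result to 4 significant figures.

5.511 × 10⁻⁴ m/s²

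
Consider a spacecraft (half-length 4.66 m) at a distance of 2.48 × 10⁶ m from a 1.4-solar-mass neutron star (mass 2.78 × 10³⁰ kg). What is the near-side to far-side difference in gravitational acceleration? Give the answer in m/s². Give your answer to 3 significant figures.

Δa = 4GMr/d³
   = 4 × (6.674 × 10⁻¹¹) × (2.78 × 10³⁰) × (4.66) / (2.48 × 10⁶)³
   = 2.27 × 10² m/s²

2.27 × 10² m/s²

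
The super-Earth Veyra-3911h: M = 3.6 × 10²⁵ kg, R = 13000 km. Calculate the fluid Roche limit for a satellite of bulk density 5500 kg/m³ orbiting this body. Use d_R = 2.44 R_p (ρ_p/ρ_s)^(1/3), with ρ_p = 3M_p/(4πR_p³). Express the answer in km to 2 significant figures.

ρ_p = 3M_p/(4πR_p³) = 3 × (3.6 × 10²⁵) / (4π × (1.3 × 10⁷ m)³) = 3900 kg/m³
d_R = 2.44 × 13000 km × (3900/5500)^(1/3)
    = 28000 km

28000 km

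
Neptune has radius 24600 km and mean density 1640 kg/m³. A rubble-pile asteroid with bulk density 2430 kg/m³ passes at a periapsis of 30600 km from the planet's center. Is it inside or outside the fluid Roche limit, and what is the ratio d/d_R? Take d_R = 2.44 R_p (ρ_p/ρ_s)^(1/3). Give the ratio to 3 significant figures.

d_R = 2.44 × (24600 km) × (1640/2430)^(1/3) = 52650 km
d/d_R = (30600) / (52650) = 0.581
Since d/d_R < 1, the body is inside the Roche limit.

inside; d/d_R ≈ 0.581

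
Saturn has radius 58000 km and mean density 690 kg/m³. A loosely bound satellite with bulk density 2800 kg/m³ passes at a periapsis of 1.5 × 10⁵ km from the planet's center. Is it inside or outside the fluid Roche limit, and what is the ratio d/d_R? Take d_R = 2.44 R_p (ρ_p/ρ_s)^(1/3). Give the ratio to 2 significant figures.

d_R = 2.44 × (58000 km) × (690/2800)^(1/3) = 88730 km
d/d_R = (1.5 × 10⁵) / (88730) = 1.7
Since d/d_R > 1, the body is outside the Roche limit.

outside; d/d_R ≈ 1.7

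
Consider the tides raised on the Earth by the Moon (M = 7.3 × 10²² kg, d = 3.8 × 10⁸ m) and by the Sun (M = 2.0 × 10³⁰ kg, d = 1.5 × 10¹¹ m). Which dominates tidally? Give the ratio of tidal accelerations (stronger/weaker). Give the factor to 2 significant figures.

The Moon, by a factor of ≈ 2.2

Tidal acceleration ∝ M/d³, so compare M/d³ for each.
The Moon: (7.3 × 10²²) / (3.8 × 10⁸)³ = 1.330 × 10⁻³
The Sun: (2.0 × 10³⁰) / (1.5 × 10¹¹)³ = 5.926 × 10⁻⁴
Ratio (larger/smaller) = 2.2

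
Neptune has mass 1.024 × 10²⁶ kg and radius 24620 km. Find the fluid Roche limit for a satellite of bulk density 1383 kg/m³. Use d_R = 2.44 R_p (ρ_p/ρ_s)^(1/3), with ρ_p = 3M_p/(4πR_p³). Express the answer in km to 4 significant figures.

63560 km

ρ_p = 3M_p/(4πR_p³) = 3 × (1.024 × 10²⁶) / (4π × (2.462 × 10⁷ m)³) = 1638 kg/m³
d_R = 2.44 × 24620 km × (1638/1383)^(1/3)
    = 63560 km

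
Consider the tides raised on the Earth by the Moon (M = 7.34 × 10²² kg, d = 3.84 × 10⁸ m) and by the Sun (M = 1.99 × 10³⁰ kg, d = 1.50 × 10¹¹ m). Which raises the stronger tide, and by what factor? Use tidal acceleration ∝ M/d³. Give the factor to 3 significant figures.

The Moon, by a factor of ≈ 2.20

Tidal stretch scales as M/d³; compute that for each body.
The Moon: (7.34 × 10²²) / (3.84 × 10⁸)³ = 1.296 × 10⁻³
The Sun: (1.99 × 10³⁰) / (1.50 × 10¹¹)³ = 5.896 × 10⁻⁴
Ratio (larger/smaller) = 2.20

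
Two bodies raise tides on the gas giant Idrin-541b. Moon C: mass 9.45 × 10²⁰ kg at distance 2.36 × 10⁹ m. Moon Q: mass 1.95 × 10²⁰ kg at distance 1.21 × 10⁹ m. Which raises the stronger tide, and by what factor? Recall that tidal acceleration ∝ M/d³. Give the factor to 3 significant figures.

Moon Q, by a factor of ≈ 1.53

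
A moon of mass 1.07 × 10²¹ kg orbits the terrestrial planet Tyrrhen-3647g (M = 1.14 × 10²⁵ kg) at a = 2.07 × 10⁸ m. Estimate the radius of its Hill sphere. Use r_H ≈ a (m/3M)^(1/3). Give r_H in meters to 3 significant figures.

r_H ≈ a (m/3M)^(1/3)
    = (2.07 × 10⁸) × (1.07 × 10²¹ / (3 × 1.14 × 10²⁵))^(1/3)
    = 6.52 × 10⁶ m

6.52 × 10⁶ m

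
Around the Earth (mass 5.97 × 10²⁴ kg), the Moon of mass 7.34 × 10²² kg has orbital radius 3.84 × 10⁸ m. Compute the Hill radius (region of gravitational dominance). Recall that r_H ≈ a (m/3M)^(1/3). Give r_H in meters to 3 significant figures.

r_H ≈ a (m/3M)^(1/3)
    = (3.84 × 10⁸) × (7.34 × 10²² / (3 × 5.97 × 10²⁴))^(1/3)
    = 6.15 × 10⁷ m

6.15 × 10⁷ m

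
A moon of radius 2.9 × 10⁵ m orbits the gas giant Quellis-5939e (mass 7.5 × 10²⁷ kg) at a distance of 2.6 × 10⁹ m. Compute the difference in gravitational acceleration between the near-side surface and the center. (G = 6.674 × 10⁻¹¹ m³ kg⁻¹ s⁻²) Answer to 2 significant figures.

1.7 × 10⁻⁵ m/s²

Δa = 2GMr/d³
   = 2 × (6.674 × 10⁻¹¹) × (7.5 × 10²⁷) × (2.9 × 10⁵) / (2.6 × 10⁹)³
   = 1.7 × 10⁻⁵ m/s²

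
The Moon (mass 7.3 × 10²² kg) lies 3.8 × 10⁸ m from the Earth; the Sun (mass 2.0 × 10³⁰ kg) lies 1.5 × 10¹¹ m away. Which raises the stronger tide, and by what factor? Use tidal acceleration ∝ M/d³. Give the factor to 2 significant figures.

The Moon, by a factor of ≈ 2.2

Compare M/d³ for the two perturbers:
The Moon: (7.3 × 10²²) / (3.8 × 10⁸)³ = 1.330 × 10⁻³
The Sun: (2.0 × 10³⁰) / (1.5 × 10¹¹)³ = 5.926 × 10⁻⁴
Ratio (larger/smaller) = 2.2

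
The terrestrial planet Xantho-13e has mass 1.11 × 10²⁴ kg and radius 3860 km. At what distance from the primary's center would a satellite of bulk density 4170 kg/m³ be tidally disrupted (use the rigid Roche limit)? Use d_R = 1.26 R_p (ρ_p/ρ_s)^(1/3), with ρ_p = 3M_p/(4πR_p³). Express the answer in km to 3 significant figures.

ρ_p = 3M_p/(4πR_p³) = 3 × (1.11 × 10²⁴) / (4π × (3.86 × 10⁶ m)³) = 4610 kg/m³
d_R = 1.26 × 3860 km × (4610/4170)^(1/3)
    = 5030 km

5030 km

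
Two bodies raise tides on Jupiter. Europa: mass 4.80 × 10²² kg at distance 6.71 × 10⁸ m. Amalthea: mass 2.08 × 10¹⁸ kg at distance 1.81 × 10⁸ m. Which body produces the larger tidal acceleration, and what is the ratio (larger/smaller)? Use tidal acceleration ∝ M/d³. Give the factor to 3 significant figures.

Europa, by a factor of ≈ 453

Tidal acceleration ∝ M/d³, so compare M/d³ for each.
Europa: (4.80 × 10²²) / (6.71 × 10⁸)³ = 1.589 × 10⁻⁴
Amalthea: (2.08 × 10¹⁸) / (1.81 × 10⁸)³ = 3.508 × 10⁻⁷
Ratio (larger/smaller) = 453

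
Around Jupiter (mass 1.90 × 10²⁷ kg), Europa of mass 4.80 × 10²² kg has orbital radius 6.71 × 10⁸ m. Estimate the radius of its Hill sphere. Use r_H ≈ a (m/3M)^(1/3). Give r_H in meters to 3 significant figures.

r_H ≈ a (m/3M)^(1/3)
    = (6.71 × 10⁸) × (4.80 × 10²² / (3 × 1.90 × 10²⁷))^(1/3)
    = 1.37 × 10⁷ m

1.37 × 10⁷ m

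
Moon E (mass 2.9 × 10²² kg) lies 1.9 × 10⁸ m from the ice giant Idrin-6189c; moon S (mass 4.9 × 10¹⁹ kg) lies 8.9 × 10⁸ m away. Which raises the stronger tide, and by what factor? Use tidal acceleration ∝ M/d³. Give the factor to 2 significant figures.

Tidal acceleration ∝ M/d³, so compare M/d³ for each.
Moon E: (2.9 × 10²²) / (1.9 × 10⁸)³ = 4.228 × 10⁻³
Moon S: (4.9 × 10¹⁹) / (8.9 × 10⁸)³ = 6.951 × 10⁻⁸
Ratio (larger/smaller) = 61000

Moon E, by a factor of ≈ 61000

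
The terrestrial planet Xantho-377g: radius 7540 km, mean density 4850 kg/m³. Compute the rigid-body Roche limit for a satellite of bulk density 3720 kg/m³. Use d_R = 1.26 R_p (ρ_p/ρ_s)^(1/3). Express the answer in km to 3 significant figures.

10400 km

d_R = 1.26 × 7540 km × (4850/3720)^(1/3)
    = 10400 km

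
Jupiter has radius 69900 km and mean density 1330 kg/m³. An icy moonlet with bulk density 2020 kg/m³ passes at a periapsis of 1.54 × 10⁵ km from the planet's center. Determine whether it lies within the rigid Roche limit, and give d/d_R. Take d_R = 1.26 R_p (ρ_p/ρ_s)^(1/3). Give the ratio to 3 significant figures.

d_R = 1.26 × (69900 km) × (1330/2020)^(1/3) = 76620 km
d/d_R = (1.54 × 10⁵) / (76620) = 2.01
Since d/d_R > 1, the body is outside the Roche limit.

outside; d/d_R ≈ 2.01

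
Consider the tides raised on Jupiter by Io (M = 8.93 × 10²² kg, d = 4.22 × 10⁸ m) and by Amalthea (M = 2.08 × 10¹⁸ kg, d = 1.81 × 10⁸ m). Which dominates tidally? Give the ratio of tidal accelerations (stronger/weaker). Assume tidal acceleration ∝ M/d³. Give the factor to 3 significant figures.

Io, by a factor of ≈ 3390

Compare M/d³ for the two perturbers:
Io: (8.93 × 10²²) / (4.22 × 10⁸)³ = 1.188 × 10⁻³
Amalthea: (2.08 × 10¹⁸) / (1.81 × 10⁸)³ = 3.508 × 10⁻⁷
Ratio (larger/smaller) = 3390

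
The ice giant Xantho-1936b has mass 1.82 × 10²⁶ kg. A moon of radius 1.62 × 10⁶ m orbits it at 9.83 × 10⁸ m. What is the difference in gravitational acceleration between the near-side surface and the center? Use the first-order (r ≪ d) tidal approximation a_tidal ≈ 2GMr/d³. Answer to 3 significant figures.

4.14 × 10⁻⁵ m/s²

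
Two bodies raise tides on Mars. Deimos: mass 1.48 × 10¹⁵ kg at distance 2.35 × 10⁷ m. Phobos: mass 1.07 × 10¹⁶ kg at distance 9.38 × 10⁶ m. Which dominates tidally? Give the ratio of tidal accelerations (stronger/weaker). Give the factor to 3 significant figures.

Phobos, by a factor of ≈ 114

Compare M/d³ for the two perturbers:
Deimos: (1.48 × 10¹⁵) / (2.35 × 10⁷)³ = 1.140 × 10⁻⁷
Phobos: (1.07 × 10¹⁶) / (9.38 × 10⁶)³ = 1.297 × 10⁻⁵
Ratio (larger/smaller) = 114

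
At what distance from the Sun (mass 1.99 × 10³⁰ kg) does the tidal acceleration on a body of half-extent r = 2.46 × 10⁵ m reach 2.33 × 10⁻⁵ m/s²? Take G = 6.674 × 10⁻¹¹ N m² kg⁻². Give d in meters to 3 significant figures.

2GMr/d³ = a_tidal  ⇒  d = (2GMr / a_tidal)^(1/3)
d = (2 × 6.674×10⁻¹¹ × (1.99 × 10³⁰) × (2.46 × 10⁵) / (2.33 × 10⁻⁵))^(1/3)
  = 1.41 × 10¹⁰ m

1.41 × 10¹⁰ m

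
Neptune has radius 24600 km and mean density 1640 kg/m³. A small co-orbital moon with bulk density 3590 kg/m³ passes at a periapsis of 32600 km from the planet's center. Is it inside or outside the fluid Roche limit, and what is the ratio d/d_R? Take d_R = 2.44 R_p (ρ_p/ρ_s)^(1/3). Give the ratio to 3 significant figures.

d_R = 2.44 × (24600 km) × (1640/3590)^(1/3) = 46230 km
d/d_R = (32600) / (46230) = 0.705
Since d/d_R < 1, the body is inside the Roche limit.

inside; d/d_R ≈ 0.705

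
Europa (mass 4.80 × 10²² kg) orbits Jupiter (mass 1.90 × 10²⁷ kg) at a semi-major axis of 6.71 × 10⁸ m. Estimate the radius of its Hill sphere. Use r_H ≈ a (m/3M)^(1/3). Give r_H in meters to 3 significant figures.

1.37 × 10⁷ m

r_H ≈ a (m/3M)^(1/3)
    = (6.71 × 10⁸) × (4.80 × 10²² / (3 × 1.90 × 10²⁷))^(1/3)
    = 1.37 × 10⁷ m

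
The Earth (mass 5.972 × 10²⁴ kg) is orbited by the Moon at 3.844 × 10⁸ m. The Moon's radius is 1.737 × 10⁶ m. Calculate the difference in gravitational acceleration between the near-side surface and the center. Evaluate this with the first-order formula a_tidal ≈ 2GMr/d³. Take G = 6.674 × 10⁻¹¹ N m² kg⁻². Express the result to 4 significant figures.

2.438 × 10⁻⁵ m/s²

Differencing GM/(d−r)² and GM/d² to first order in r/d gives 2GMr/d³.
a_tidal = 2GMr/d³
        = 2 × (6.674 × 10⁻¹¹) × (5.972 × 10²⁴) × (1.737 × 10⁶) / (3.844 × 10⁸)³
        = 2.438 × 10⁻⁵ m/s²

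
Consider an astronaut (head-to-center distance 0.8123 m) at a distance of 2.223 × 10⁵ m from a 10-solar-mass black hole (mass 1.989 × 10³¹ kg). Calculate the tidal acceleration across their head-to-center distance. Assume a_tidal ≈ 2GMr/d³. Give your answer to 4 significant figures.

Δg = 2GMr/d³
   = 2 × (6.674 × 10⁻¹¹) × (1.989 × 10³¹) × (0.8123) / (2.223 × 10⁵)³
   = 1.963 × 10⁵ m/s²

1.963 × 10⁵ m/s²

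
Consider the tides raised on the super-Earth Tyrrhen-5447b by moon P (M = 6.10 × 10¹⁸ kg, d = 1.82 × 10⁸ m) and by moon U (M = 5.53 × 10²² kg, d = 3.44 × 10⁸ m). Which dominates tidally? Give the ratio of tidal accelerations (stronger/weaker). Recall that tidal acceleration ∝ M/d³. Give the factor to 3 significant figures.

Tidal acceleration ∝ M/d³, so compare M/d³ for each.
Moon P: (6.10 × 10¹⁸) / (1.82 × 10⁸)³ = 1.012 × 10⁻⁶
Moon U: (5.53 × 10²²) / (3.44 × 10⁸)³ = 1.358 × 10⁻³
Ratio (larger/smaller) = 1340

Moon U, by a factor of ≈ 1340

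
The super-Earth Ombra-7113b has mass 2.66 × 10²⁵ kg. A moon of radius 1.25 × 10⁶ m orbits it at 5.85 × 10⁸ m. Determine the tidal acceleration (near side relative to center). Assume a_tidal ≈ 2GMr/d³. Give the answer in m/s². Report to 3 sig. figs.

2.22 × 10⁻⁵ m/s²

The tidal stretch is the gradient of GM/d² times the body's extent r, hence the 1/d³ dependence.
Δa = 2GMr/d³
   = 2 × (6.674 × 10⁻¹¹) × (2.66 × 10²⁵) × (1.25 × 10⁶) / (5.85 × 10⁸)³
   = 2.22 × 10⁻⁵ m/s²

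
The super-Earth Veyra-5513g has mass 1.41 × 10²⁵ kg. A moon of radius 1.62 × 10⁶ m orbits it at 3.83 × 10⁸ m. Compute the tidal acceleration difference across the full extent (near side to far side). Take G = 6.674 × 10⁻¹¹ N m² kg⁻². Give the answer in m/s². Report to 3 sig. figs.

Δg = 4GMr/d³
   = 4 × (6.674 × 10⁻¹¹) × (1.41 × 10²⁵) × (1.62 × 10⁶) / (3.83 × 10⁸)³
   = 1.09 × 10⁻⁴ m/s²

1.09 × 10⁻⁴ m/s²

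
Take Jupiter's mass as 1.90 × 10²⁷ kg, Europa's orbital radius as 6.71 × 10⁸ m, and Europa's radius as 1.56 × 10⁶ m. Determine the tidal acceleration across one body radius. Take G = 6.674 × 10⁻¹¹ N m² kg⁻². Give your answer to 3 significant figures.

The tidal stretch is the gradient of GM/d² times the body's extent r, hence the 1/d³ dependence.
a_tidal = 2GMr/d³
        = 2 × (6.674 × 10⁻¹¹) × (1.90 × 10²⁷) × (1.56 × 10⁶) / (6.71 × 10⁸)³
        = 1.31 × 10⁻³ m/s²

1.31 × 10⁻³ m/s²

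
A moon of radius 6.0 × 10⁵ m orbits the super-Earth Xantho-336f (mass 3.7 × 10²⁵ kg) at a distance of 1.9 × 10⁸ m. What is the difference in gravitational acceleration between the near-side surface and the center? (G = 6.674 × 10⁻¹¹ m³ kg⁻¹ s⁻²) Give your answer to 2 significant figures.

a_tidal = 2GMr/d³
        = 2 × (6.674 × 10⁻¹¹) × (3.7 × 10²⁵) × (6.0 × 10⁵) / (1.9 × 10⁸)³
        = 4.3 × 10⁻⁴ m/s²

4.3 × 10⁻⁴ m/s²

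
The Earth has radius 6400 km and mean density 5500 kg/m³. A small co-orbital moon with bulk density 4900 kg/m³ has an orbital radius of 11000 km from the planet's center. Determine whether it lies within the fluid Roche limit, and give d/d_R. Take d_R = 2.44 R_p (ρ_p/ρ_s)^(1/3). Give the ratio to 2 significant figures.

d_R = 2.44 × (6400 km) × (5500/4900)^(1/3) = 16230 km
d/d_R = (11000) / (16230) = 0.68
Since d/d_R < 1, the body is inside the Roche limit.

inside; d/d_R ≈ 0.68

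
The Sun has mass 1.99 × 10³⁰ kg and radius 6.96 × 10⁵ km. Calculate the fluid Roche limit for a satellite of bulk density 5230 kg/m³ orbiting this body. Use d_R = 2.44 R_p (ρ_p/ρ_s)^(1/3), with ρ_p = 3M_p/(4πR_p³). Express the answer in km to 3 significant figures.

1.10 × 10⁶ km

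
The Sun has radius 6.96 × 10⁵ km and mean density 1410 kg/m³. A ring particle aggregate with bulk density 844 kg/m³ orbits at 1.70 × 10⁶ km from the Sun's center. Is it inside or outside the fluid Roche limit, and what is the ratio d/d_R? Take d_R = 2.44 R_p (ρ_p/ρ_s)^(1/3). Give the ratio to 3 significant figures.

inside; d/d_R ≈ 0.844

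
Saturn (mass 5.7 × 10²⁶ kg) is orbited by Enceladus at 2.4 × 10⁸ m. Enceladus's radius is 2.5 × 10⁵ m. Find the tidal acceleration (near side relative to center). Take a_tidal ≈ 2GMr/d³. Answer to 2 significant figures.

1.4 × 10⁻³ m/s²

Δg = 2GMr/d³
   = 2 × (6.674 × 10⁻¹¹) × (5.7 × 10²⁶) × (2.5 × 10⁵) / (2.4 × 10⁸)³
   = 1.4 × 10⁻³ m/s²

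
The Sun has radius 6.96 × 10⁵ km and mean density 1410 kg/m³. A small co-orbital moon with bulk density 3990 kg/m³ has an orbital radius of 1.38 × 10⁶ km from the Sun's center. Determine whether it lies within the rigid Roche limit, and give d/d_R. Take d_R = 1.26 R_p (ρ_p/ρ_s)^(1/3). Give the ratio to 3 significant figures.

outside; d/d_R ≈ 2.23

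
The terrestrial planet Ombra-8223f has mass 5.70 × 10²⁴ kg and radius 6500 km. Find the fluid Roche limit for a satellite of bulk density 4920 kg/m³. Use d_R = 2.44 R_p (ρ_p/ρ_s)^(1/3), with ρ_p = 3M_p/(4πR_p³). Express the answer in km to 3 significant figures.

ρ_p = 3M_p/(4πR_p³) = 3 × (5.70 × 10²⁴) / (4π × (6.50 × 10⁶ m)³) = 4960 kg/m³
d_R = 2.44 × 6500 km × (4960/4920)^(1/3)
    = 15900 km

15900 km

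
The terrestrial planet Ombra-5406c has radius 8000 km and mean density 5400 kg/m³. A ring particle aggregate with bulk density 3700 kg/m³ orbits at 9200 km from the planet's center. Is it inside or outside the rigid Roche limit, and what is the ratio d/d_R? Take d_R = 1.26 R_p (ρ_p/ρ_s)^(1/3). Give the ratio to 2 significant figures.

inside; d/d_R ≈ 0.80

d_R = 1.26 × (8000 km) × (5400/3700)^(1/3) = 11430 km
d/d_R = (9200) / (11430) = 0.80
Since d/d_R < 1, the body is inside the Roche limit.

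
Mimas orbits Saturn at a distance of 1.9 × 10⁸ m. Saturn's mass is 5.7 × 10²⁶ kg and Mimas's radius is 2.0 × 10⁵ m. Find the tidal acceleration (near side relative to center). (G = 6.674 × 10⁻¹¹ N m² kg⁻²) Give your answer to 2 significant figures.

a_tidal = 2GMr/d³
        = 2 × (6.674 × 10⁻¹¹) × (5.7 × 10²⁶) × (2.0 × 10⁵) / (1.9 × 10⁸)³
        = 2.2 × 10⁻³ m/s²

2.2 × 10⁻³ m/s²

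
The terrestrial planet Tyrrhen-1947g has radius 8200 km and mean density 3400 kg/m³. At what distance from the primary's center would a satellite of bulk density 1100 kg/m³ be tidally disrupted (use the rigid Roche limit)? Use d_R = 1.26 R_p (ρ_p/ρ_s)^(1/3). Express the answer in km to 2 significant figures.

15000 km

d_R = 1.26 × 8200 km × (3400/1100)^(1/3)
    = 15000 km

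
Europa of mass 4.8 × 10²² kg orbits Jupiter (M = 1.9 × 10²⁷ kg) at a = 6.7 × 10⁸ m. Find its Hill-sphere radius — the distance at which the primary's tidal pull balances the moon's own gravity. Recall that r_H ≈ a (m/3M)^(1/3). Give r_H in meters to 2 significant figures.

1.4 × 10⁷ m

r_H ≈ a (m/3M)^(1/3)
    = (6.7 × 10⁸) × (4.8 × 10²² / (3 × 1.9 × 10²⁷))^(1/3)
    = 1.4 × 10⁷ m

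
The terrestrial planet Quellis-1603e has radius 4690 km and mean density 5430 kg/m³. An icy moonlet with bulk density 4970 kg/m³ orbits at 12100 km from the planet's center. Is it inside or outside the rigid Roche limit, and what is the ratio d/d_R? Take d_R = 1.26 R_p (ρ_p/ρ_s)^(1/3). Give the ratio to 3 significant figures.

d_R = 1.26 × (4690 km) × (5430/4970)^(1/3) = 6086 km
d/d_R = (12100) / (6086) = 1.99
Since d/d_R > 1, the body is outside the Roche limit.

outside; d/d_R ≈ 1.99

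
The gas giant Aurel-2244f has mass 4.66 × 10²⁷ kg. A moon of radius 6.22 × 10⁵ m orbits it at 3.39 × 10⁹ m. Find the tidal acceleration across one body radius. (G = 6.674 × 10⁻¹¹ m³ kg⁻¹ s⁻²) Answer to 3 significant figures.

9.93 × 10⁻⁶ m/s²

The tidal stretch is the gradient of GM/d² times the body's extent r, hence the 1/d³ dependence.
Δg = 2GMr/d³
   = 2 × (6.674 × 10⁻¹¹) × (4.66 × 10²⁷) × (6.22 × 10⁵) / (3.39 × 10⁹)³
   = 9.93 × 10⁻⁶ m/s²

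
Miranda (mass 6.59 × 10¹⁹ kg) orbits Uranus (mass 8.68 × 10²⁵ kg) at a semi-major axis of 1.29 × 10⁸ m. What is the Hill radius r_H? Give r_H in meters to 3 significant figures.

8.16 × 10⁵ m

r_H ≈ a (m/3M)^(1/3)
    = (1.29 × 10⁸) × (6.59 × 10¹⁹ / (3 × 8.68 × 10²⁵))^(1/3)
    = 8.16 × 10⁵ m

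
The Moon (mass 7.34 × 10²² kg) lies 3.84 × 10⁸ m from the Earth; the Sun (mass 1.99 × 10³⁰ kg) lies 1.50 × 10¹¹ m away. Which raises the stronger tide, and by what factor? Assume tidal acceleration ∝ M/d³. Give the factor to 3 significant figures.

The Moon, by a factor of ≈ 2.20

Compare M/d³ for the two perturbers:
The Moon: (7.34 × 10²²) / (3.84 × 10⁸)³ = 1.296 × 10⁻³
The Sun: (1.99 × 10³⁰) / (1.50 × 10¹¹)³ = 5.896 × 10⁻⁴
Ratio (larger/smaller) = 2.20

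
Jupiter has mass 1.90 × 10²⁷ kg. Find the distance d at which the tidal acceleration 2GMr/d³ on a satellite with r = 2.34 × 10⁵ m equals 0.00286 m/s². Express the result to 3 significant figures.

2.75 × 10⁸ m

2GMr/d³ = a_tidal  ⇒  d = (2GMr / a_tidal)^(1/3)
d = (2 × 6.674×10⁻¹¹ × (1.90 × 10²⁷) × (2.34 × 10⁵) / (0.00286))^(1/3)
  = 2.75 × 10⁸ m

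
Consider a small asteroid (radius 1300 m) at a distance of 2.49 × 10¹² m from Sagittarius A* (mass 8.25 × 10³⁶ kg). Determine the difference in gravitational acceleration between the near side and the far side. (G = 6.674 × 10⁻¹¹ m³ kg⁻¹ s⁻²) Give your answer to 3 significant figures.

1.85 × 10⁻⁷ m/s²

Δg = 4GMr/d³
   = 4 × (6.674 × 10⁻¹¹) × (8.25 × 10³⁶) × (1300) / (2.49 × 10¹²)³
   = 1.85 × 10⁻⁷ m/s²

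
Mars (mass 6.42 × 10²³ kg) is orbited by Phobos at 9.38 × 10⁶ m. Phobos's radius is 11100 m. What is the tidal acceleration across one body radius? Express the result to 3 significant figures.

The tidal stretch is the gradient of GM/d² times the body's extent r, hence the 1/d³ dependence.
Δg = 2GMr/d³
   = 2 × (6.674 × 10⁻¹¹) × (6.42 × 10²³) × (11100) / (9.38 × 10⁶)³
   = 1.15 × 10⁻³ m/s²

1.15 × 10⁻³ m/s²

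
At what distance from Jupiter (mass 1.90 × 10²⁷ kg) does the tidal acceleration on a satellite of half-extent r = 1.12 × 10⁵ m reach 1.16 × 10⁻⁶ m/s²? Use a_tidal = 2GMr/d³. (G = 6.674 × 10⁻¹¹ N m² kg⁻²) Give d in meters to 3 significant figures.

2GMr/d³ = a_tidal  ⇒  d = (2GMr / a_tidal)^(1/3)
d = (2 × 6.674×10⁻¹¹ × (1.90 × 10²⁷) × (1.12 × 10⁵) / (1.16 × 10⁻⁶))^(1/3)
  = 2.90 × 10⁹ m

2.90 × 10⁹ m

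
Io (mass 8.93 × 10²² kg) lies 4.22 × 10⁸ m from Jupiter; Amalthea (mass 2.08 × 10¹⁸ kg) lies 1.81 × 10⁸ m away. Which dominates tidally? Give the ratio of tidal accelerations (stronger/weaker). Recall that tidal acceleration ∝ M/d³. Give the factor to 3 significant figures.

Io, by a factor of ≈ 3390

Tidal stretch scales as M/d³; compute that for each body.
Io: (8.93 × 10²²) / (4.22 × 10⁸)³ = 1.188 × 10⁻³
Amalthea: (2.08 × 10¹⁸) / (1.81 × 10⁸)³ = 3.508 × 10⁻⁷
Ratio (larger/smaller) = 3390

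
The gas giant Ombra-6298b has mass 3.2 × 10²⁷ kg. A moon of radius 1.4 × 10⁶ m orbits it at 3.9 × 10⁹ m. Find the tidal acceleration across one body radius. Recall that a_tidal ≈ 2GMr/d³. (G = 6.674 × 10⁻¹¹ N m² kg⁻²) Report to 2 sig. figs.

1.0 × 10⁻⁵ m/s²

Δa = 2GMr/d³
   = 2 × (6.674 × 10⁻¹¹) × (3.2 × 10²⁷) × (1.4 × 10⁶) / (3.9 × 10⁹)³
   = 1.0 × 10⁻⁵ m/s²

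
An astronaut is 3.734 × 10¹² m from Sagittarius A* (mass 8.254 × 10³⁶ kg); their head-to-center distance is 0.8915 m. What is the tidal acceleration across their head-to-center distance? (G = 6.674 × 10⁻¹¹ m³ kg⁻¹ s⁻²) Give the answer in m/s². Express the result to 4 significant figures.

Differencing GM/(d−r)² and GM/d² to first order in r/d gives 2GMr/d³.
Δg = 2GMr/d³
   = 2 × (6.674 × 10⁻¹¹) × (8.254 × 10³⁶) × (0.8915) / (3.734 × 10¹²)³
   = 1.887 × 10⁻¹¹ m/s²

1.887 × 10⁻¹¹ m/s²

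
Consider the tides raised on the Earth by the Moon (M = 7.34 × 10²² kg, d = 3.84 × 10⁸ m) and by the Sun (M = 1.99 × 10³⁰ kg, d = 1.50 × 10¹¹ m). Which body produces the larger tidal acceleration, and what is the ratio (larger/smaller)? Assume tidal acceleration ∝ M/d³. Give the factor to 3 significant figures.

The Moon, by a factor of ≈ 2.20

Tidal stretch scales as M/d³; compute that for each body.
The Moon: (7.34 × 10²²) / (3.84 × 10⁸)³ = 1.296 × 10⁻³
The Sun: (1.99 × 10³⁰) / (1.50 × 10¹¹)³ = 5.896 × 10⁻⁴
Ratio (larger/smaller) = 2.20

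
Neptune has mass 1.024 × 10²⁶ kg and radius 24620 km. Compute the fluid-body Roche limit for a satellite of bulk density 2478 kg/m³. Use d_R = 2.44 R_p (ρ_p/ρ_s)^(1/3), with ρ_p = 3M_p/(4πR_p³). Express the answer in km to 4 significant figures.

ρ_p = 3M_p/(4πR_p³) = 3 × (1.024 × 10²⁶) / (4π × (2.462 × 10⁷ m)³) = 1638 kg/m³
d_R = 2.44 × 24620 km × (1638/2478)^(1/3)
    = 52330 km

52330 km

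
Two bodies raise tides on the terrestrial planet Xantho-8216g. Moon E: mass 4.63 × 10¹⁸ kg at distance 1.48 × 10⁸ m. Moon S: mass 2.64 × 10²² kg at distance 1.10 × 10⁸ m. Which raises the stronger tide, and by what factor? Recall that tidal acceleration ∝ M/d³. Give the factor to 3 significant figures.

Tidal acceleration ∝ M/d³, so compare M/d³ for each.
Moon E: (4.63 × 10¹⁸) / (1.48 × 10⁸)³ = 1.428 × 10⁻⁶
Moon S: (2.64 × 10²²) / (1.10 × 10⁸)³ = 1.983 × 10⁻²
Ratio (larger/smaller) = 13900

Moon S, by a factor of ≈ 13900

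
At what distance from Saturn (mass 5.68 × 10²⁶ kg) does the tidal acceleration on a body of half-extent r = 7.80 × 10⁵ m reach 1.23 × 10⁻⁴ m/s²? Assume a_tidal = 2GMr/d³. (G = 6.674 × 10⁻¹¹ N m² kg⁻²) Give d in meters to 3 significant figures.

7.83 × 10⁸ m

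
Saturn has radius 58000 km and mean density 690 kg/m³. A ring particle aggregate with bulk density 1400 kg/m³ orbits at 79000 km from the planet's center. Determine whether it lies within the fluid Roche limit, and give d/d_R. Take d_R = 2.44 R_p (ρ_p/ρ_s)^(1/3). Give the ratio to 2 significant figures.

inside; d/d_R ≈ 0.71

d_R = 2.44 × (58000 km) × (690/1400)^(1/3) = 1.118 × 10⁵ km
d/d_R = (79000) / (1.118 × 10⁵) = 0.71
Since d/d_R < 1, the body is inside the Roche limit.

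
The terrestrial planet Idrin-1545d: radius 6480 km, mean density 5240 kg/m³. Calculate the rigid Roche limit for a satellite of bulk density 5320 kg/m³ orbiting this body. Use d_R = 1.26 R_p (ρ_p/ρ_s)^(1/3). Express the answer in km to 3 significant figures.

8120 km

d_R = 1.26 × 6480 km × (5240/5320)^(1/3)
    = 8120 km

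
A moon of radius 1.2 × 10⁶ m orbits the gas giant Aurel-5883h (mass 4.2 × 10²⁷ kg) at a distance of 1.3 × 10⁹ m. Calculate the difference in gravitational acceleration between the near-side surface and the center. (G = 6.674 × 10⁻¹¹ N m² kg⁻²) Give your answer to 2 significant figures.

3.1 × 10⁻⁴ m/s²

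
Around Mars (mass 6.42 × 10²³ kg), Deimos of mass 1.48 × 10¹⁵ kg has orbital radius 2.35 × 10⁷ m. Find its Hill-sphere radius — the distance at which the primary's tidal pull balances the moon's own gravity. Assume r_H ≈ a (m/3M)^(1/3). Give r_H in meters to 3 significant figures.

r_H ≈ a (m/3M)^(1/3)
    = (2.35 × 10⁷) × (1.48 × 10¹⁵ / (3 × 6.42 × 10²³))^(1/3)
    = 2.15 × 10⁴ m

2.15 × 10⁴ m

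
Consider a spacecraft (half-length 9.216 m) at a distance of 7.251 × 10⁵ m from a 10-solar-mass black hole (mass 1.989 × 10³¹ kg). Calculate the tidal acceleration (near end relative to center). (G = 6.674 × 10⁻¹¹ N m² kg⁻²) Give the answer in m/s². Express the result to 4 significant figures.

6.418 × 10⁴ m/s²

Since r ≪ d, expand the inverse-square field across one radius to get the leading 2GMr/d³ term.
Δg = 2GMr/d³
   = 2 × (6.674 × 10⁻¹¹) × (1.989 × 10³¹) × (9.216) / (7.251 × 10⁵)³
   = 6.418 × 10⁴ m/s²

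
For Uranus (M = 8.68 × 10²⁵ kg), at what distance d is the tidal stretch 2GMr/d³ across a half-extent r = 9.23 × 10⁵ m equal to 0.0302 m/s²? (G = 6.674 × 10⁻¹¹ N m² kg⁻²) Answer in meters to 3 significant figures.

7.07 × 10⁷ m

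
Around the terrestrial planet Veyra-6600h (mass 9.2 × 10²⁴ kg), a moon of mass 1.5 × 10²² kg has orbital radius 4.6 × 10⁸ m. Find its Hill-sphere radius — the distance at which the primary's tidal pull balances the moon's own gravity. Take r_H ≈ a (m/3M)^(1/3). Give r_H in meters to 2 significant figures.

3.8 × 10⁷ m

r_H ≈ a (m/3M)^(1/3)
    = (4.6 × 10⁸) × (1.5 × 10²² / (3 × 9.2 × 10²⁴))^(1/3)
    = 3.8 × 10⁷ m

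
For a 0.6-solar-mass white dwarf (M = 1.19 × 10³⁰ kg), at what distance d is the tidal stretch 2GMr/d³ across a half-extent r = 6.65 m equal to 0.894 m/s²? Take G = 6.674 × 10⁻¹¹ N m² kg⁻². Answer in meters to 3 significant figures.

1.06 × 10⁷ m

2GMr/d³ = a_tidal  ⇒  d = (2GMr / a_tidal)^(1/3)
d = (2 × 6.674×10⁻¹¹ × (1.19 × 10³⁰) × (6.65) / (0.894))^(1/3)
  = 1.06 × 10⁷ m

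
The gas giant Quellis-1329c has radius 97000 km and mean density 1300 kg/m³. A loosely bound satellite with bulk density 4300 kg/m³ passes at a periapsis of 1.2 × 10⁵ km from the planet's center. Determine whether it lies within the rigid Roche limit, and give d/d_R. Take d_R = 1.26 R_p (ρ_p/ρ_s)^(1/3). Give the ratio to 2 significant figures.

d_R = 1.26 × (97000 km) × (1300/4300)^(1/3) = 82030 km
d/d_R = (1.2 × 10⁵) / (82030) = 1.5
Since d/d_R > 1, the body is outside the Roche limit.

outside; d/d_R ≈ 1.5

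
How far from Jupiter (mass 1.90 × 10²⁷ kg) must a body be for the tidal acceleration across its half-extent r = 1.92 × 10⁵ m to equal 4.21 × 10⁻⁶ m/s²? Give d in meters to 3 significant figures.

2GMr/d³ = a_tidal  ⇒  d = (2GMr / a_tidal)^(1/3)
d = (2 × 6.674×10⁻¹¹ × (1.90 × 10²⁷) × (1.92 × 10⁵) / (4.21 × 10⁻⁶))^(1/3)
  = 2.26 × 10⁹ m

2.26 × 10⁹ m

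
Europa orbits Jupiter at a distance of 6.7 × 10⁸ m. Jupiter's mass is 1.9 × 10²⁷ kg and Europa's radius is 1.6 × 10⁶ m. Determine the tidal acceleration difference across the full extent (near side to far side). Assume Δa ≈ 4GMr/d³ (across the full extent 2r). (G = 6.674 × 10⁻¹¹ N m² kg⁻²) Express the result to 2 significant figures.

2.7 × 10⁻³ m/s²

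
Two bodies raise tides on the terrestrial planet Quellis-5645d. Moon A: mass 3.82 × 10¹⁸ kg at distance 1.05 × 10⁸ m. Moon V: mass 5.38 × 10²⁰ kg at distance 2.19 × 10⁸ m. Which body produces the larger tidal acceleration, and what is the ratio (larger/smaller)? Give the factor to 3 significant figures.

Moon V, by a factor of ≈ 15.5

Tidal stretch scales as M/d³; compute that for each body.
Moon A: (3.82 × 10¹⁸) / (1.05 × 10⁸)³ = 3.300 × 10⁻⁶
Moon V: (5.38 × 10²⁰) / (2.19 × 10⁸)³ = 5.122 × 10⁻⁵
Ratio (larger/smaller) = 15.5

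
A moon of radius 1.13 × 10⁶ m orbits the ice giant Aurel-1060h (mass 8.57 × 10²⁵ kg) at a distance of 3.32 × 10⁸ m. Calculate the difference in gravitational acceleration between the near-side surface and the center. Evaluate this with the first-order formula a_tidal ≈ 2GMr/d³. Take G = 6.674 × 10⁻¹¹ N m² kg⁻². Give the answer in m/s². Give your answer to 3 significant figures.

a_tidal = 2GMr/d³
        = 2 × (6.674 × 10⁻¹¹) × (8.57 × 10²⁵) × (1.13 × 10⁶) / (3.32 × 10⁸)³
        = 3.53 × 10⁻⁴ m/s²

3.53 × 10⁻⁴ m/s²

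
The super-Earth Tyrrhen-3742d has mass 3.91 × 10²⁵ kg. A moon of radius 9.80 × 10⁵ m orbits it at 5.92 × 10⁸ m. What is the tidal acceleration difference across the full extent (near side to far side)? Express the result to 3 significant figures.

Δa = 4GMr/d³
   = 4 × (6.674 × 10⁻¹¹) × (3.91 × 10²⁵) × (9.80 × 10⁵) / (5.92 × 10⁸)³
   = 4.93 × 10⁻⁵ m/s²

4.93 × 10⁻⁵ m/s²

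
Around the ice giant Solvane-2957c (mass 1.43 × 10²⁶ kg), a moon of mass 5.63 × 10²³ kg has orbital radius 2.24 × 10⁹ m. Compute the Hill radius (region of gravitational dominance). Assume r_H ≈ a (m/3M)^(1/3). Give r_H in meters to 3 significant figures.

r_H ≈ a (m/3M)^(1/3)
    = (2.24 × 10⁹) × (5.63 × 10²³ / (3 × 1.43 × 10²⁶))^(1/3)
    = 2.45 × 10⁸ m

2.45 × 10⁸ m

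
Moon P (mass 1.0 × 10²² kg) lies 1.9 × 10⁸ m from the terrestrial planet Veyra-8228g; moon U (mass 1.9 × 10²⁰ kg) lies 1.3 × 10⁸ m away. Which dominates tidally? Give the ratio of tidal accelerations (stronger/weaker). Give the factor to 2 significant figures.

Compare M/d³ for the two perturbers:
Moon P: (1.0 × 10²²) / (1.9 × 10⁸)³ = 1.458 × 10⁻³
Moon U: (1.9 × 10²⁰) / (1.3 × 10⁸)³ = 8.648 × 10⁻⁵
Ratio (larger/smaller) = 17

Moon P, by a factor of ≈ 17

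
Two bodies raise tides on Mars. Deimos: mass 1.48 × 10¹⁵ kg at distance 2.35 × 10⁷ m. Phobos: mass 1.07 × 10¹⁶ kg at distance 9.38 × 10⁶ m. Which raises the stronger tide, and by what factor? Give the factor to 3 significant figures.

Tidal acceleration ∝ M/d³, so compare M/d³ for each.
Deimos: (1.48 × 10¹⁵) / (2.35 × 10⁷)³ = 1.140 × 10⁻⁷
Phobos: (1.07 × 10¹⁶) / (9.38 × 10⁶)³ = 1.297 × 10⁻⁵
Ratio (larger/smaller) = 114

Phobos, by a factor of ≈ 114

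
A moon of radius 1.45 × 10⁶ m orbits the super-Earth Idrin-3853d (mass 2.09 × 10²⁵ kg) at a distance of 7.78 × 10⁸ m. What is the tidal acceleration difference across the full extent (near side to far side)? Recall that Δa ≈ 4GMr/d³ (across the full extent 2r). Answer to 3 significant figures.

Δg = 4GMr/d³
   = 4 × (6.674 × 10⁻¹¹) × (2.09 × 10²⁵) × (1.45 × 10⁶) / (7.78 × 10⁸)³
   = 1.72 × 10⁻⁵ m/s²

1.72 × 10⁻⁵ m/s²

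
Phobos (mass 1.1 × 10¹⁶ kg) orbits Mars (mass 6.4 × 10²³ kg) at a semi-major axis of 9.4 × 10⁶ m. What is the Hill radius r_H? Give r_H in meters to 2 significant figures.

1.7 × 10⁴ m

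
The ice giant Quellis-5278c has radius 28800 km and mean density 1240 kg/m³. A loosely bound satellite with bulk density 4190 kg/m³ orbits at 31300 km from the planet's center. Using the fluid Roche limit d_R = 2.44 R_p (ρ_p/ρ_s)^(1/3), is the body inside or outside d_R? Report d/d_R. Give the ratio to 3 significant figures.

inside; d/d_R ≈ 0.668

d_R = 2.44 × (28800 km) × (1240/4190)^(1/3) = 46830 km
d/d_R = (31300) / (46830) = 0.668
Since d/d_R < 1, the body is inside the Roche limit.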